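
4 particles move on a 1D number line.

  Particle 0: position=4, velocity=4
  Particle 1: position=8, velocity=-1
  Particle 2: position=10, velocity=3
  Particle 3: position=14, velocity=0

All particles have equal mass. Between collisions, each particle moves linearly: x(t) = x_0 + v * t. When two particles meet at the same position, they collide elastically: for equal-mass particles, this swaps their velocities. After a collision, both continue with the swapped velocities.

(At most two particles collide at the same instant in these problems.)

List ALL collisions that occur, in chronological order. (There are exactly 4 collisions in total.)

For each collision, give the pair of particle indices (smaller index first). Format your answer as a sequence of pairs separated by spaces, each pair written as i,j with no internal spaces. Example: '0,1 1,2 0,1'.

Answer: 0,1 2,3 1,2 2,3

Derivation:
Collision at t=4/5: particles 0 and 1 swap velocities; positions: p0=36/5 p1=36/5 p2=62/5 p3=14; velocities now: v0=-1 v1=4 v2=3 v3=0
Collision at t=4/3: particles 2 and 3 swap velocities; positions: p0=20/3 p1=28/3 p2=14 p3=14; velocities now: v0=-1 v1=4 v2=0 v3=3
Collision at t=5/2: particles 1 and 2 swap velocities; positions: p0=11/2 p1=14 p2=14 p3=35/2; velocities now: v0=-1 v1=0 v2=4 v3=3
Collision at t=6: particles 2 and 3 swap velocities; positions: p0=2 p1=14 p2=28 p3=28; velocities now: v0=-1 v1=0 v2=3 v3=4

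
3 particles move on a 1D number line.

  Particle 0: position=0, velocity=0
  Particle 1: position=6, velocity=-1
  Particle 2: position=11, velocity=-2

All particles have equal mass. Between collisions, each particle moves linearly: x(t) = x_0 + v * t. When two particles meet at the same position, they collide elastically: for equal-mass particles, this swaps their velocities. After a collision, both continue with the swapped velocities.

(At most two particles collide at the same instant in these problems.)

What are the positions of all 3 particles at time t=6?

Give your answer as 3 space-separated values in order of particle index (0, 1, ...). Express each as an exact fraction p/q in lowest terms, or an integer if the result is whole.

Collision at t=5: particles 1 and 2 swap velocities; positions: p0=0 p1=1 p2=1; velocities now: v0=0 v1=-2 v2=-1
Collision at t=11/2: particles 0 and 1 swap velocities; positions: p0=0 p1=0 p2=1/2; velocities now: v0=-2 v1=0 v2=-1
Collision at t=6: particles 1 and 2 swap velocities; positions: p0=-1 p1=0 p2=0; velocities now: v0=-2 v1=-1 v2=0
Advance to t=6 (no further collisions before then); velocities: v0=-2 v1=-1 v2=0; positions = -1 0 0

Answer: -1 0 0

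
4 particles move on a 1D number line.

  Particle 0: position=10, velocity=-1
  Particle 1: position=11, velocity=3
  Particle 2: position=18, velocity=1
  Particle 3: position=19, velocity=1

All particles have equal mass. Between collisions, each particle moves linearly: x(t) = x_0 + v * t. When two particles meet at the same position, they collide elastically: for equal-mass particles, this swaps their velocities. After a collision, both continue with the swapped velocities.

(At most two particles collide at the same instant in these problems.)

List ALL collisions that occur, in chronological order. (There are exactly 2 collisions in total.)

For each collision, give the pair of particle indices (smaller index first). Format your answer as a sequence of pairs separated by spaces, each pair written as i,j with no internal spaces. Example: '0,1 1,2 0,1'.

Collision at t=7/2: particles 1 and 2 swap velocities; positions: p0=13/2 p1=43/2 p2=43/2 p3=45/2; velocities now: v0=-1 v1=1 v2=3 v3=1
Collision at t=4: particles 2 and 3 swap velocities; positions: p0=6 p1=22 p2=23 p3=23; velocities now: v0=-1 v1=1 v2=1 v3=3

Answer: 1,2 2,3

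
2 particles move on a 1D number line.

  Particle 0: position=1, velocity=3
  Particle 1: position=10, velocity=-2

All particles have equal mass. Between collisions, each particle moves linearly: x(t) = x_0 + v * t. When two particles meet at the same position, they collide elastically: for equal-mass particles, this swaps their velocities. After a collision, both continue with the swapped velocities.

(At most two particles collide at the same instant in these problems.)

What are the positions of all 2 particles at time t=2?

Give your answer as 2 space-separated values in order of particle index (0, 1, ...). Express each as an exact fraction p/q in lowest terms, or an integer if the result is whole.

Collision at t=9/5: particles 0 and 1 swap velocities; positions: p0=32/5 p1=32/5; velocities now: v0=-2 v1=3
Advance to t=2 (no further collisions before then); velocities: v0=-2 v1=3; positions = 6 7

Answer: 6 7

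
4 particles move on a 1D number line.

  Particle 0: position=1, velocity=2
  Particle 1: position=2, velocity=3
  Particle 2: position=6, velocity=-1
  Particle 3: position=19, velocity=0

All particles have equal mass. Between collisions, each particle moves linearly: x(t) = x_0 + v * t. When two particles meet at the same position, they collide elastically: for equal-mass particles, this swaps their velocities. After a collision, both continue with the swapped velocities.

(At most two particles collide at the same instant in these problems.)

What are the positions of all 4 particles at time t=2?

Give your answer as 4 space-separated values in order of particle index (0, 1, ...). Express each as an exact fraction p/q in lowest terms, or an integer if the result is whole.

Answer: 4 5 8 19

Derivation:
Collision at t=1: particles 1 and 2 swap velocities; positions: p0=3 p1=5 p2=5 p3=19; velocities now: v0=2 v1=-1 v2=3 v3=0
Collision at t=5/3: particles 0 and 1 swap velocities; positions: p0=13/3 p1=13/3 p2=7 p3=19; velocities now: v0=-1 v1=2 v2=3 v3=0
Advance to t=2 (no further collisions before then); velocities: v0=-1 v1=2 v2=3 v3=0; positions = 4 5 8 19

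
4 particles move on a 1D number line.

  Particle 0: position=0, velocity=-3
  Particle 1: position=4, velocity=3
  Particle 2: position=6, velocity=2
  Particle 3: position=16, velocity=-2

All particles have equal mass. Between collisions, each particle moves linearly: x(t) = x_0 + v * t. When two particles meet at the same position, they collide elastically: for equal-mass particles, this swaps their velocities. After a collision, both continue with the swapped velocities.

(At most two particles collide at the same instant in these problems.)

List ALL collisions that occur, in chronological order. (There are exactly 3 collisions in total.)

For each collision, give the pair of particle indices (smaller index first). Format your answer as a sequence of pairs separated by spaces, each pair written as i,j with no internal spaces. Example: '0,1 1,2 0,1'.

Collision at t=2: particles 1 and 2 swap velocities; positions: p0=-6 p1=10 p2=10 p3=12; velocities now: v0=-3 v1=2 v2=3 v3=-2
Collision at t=12/5: particles 2 and 3 swap velocities; positions: p0=-36/5 p1=54/5 p2=56/5 p3=56/5; velocities now: v0=-3 v1=2 v2=-2 v3=3
Collision at t=5/2: particles 1 and 2 swap velocities; positions: p0=-15/2 p1=11 p2=11 p3=23/2; velocities now: v0=-3 v1=-2 v2=2 v3=3

Answer: 1,2 2,3 1,2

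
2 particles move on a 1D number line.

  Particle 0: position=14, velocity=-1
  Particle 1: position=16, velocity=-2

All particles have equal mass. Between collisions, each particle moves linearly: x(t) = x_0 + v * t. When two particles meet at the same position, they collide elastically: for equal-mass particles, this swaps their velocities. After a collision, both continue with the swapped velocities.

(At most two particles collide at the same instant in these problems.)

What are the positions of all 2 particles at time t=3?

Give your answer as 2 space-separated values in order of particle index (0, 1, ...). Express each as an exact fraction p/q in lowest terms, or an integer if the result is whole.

Answer: 10 11

Derivation:
Collision at t=2: particles 0 and 1 swap velocities; positions: p0=12 p1=12; velocities now: v0=-2 v1=-1
Advance to t=3 (no further collisions before then); velocities: v0=-2 v1=-1; positions = 10 11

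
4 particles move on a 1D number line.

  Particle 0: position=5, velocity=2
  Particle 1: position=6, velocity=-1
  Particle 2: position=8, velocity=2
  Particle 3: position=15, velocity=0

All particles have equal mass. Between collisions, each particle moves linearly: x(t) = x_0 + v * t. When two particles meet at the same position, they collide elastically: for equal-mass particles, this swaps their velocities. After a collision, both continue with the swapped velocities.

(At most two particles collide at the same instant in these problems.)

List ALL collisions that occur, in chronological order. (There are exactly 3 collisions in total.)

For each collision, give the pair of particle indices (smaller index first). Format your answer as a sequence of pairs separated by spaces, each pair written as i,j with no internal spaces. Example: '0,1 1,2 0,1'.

Collision at t=1/3: particles 0 and 1 swap velocities; positions: p0=17/3 p1=17/3 p2=26/3 p3=15; velocities now: v0=-1 v1=2 v2=2 v3=0
Collision at t=7/2: particles 2 and 3 swap velocities; positions: p0=5/2 p1=12 p2=15 p3=15; velocities now: v0=-1 v1=2 v2=0 v3=2
Collision at t=5: particles 1 and 2 swap velocities; positions: p0=1 p1=15 p2=15 p3=18; velocities now: v0=-1 v1=0 v2=2 v3=2

Answer: 0,1 2,3 1,2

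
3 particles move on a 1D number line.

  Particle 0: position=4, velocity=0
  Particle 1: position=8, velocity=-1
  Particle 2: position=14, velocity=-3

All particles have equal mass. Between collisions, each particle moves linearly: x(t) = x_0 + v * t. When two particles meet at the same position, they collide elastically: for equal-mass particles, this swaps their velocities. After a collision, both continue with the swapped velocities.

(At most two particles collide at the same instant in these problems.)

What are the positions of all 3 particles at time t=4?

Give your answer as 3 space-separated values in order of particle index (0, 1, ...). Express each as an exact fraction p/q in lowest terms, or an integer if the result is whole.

Collision at t=3: particles 1 and 2 swap velocities; positions: p0=4 p1=5 p2=5; velocities now: v0=0 v1=-3 v2=-1
Collision at t=10/3: particles 0 and 1 swap velocities; positions: p0=4 p1=4 p2=14/3; velocities now: v0=-3 v1=0 v2=-1
Collision at t=4: particles 1 and 2 swap velocities; positions: p0=2 p1=4 p2=4; velocities now: v0=-3 v1=-1 v2=0
Advance to t=4 (no further collisions before then); velocities: v0=-3 v1=-1 v2=0; positions = 2 4 4

Answer: 2 4 4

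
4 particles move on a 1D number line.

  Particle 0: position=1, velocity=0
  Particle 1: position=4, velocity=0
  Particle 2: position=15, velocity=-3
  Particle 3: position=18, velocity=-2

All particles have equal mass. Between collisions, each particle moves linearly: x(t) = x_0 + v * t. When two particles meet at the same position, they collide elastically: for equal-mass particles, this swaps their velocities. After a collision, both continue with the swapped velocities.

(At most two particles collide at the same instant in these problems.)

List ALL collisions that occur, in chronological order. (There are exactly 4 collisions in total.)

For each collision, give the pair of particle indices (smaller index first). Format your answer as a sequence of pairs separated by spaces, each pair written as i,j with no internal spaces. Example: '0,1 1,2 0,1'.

Answer: 1,2 0,1 2,3 1,2

Derivation:
Collision at t=11/3: particles 1 and 2 swap velocities; positions: p0=1 p1=4 p2=4 p3=32/3; velocities now: v0=0 v1=-3 v2=0 v3=-2
Collision at t=14/3: particles 0 and 1 swap velocities; positions: p0=1 p1=1 p2=4 p3=26/3; velocities now: v0=-3 v1=0 v2=0 v3=-2
Collision at t=7: particles 2 and 3 swap velocities; positions: p0=-6 p1=1 p2=4 p3=4; velocities now: v0=-3 v1=0 v2=-2 v3=0
Collision at t=17/2: particles 1 and 2 swap velocities; positions: p0=-21/2 p1=1 p2=1 p3=4; velocities now: v0=-3 v1=-2 v2=0 v3=0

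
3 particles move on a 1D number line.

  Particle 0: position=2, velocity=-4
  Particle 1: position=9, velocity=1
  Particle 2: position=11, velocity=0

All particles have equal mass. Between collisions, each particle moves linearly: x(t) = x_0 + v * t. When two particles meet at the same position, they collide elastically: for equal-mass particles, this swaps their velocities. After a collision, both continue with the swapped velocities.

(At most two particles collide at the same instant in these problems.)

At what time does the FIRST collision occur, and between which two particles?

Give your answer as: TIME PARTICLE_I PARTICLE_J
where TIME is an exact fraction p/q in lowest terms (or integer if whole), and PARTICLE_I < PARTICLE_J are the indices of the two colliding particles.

Pair (0,1): pos 2,9 vel -4,1 -> not approaching (rel speed -5 <= 0)
Pair (1,2): pos 9,11 vel 1,0 -> gap=2, closing at 1/unit, collide at t=2
Earliest collision: t=2 between 1 and 2

Answer: 2 1 2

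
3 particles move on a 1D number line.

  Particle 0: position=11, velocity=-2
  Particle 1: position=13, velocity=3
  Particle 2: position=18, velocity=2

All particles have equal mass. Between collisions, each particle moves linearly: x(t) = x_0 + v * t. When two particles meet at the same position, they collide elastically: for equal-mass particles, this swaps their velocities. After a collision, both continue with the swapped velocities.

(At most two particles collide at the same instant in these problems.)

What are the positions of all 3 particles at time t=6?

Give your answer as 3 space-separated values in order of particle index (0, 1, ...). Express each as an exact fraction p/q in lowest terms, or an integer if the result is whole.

Collision at t=5: particles 1 and 2 swap velocities; positions: p0=1 p1=28 p2=28; velocities now: v0=-2 v1=2 v2=3
Advance to t=6 (no further collisions before then); velocities: v0=-2 v1=2 v2=3; positions = -1 30 31

Answer: -1 30 31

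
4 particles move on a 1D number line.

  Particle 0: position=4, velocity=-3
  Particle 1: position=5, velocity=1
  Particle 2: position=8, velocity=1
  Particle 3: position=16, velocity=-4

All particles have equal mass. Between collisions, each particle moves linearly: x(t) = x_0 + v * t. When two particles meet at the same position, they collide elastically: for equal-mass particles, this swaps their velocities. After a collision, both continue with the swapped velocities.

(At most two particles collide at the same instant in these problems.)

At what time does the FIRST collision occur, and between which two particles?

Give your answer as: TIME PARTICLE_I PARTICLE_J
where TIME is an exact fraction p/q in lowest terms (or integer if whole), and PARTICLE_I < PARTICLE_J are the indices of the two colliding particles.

Pair (0,1): pos 4,5 vel -3,1 -> not approaching (rel speed -4 <= 0)
Pair (1,2): pos 5,8 vel 1,1 -> not approaching (rel speed 0 <= 0)
Pair (2,3): pos 8,16 vel 1,-4 -> gap=8, closing at 5/unit, collide at t=8/5
Earliest collision: t=8/5 between 2 and 3

Answer: 8/5 2 3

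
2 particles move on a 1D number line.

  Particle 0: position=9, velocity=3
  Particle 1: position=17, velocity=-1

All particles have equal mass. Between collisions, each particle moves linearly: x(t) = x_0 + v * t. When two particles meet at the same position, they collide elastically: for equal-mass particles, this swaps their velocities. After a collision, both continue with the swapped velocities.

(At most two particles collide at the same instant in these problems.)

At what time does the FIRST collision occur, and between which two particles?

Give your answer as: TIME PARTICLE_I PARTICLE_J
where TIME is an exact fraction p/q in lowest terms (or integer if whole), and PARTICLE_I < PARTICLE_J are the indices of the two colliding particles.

Answer: 2 0 1

Derivation:
Pair (0,1): pos 9,17 vel 3,-1 -> gap=8, closing at 4/unit, collide at t=2
Earliest collision: t=2 between 0 and 1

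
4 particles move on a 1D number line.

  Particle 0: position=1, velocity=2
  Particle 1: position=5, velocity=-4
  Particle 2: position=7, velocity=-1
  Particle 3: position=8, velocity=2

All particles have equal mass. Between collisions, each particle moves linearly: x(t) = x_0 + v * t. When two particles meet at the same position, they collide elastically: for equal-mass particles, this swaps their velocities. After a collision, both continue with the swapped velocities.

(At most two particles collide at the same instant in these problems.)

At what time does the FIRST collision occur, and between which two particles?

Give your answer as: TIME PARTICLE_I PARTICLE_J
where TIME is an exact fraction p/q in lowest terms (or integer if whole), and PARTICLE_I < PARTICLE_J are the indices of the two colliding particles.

Answer: 2/3 0 1

Derivation:
Pair (0,1): pos 1,5 vel 2,-4 -> gap=4, closing at 6/unit, collide at t=2/3
Pair (1,2): pos 5,7 vel -4,-1 -> not approaching (rel speed -3 <= 0)
Pair (2,3): pos 7,8 vel -1,2 -> not approaching (rel speed -3 <= 0)
Earliest collision: t=2/3 between 0 and 1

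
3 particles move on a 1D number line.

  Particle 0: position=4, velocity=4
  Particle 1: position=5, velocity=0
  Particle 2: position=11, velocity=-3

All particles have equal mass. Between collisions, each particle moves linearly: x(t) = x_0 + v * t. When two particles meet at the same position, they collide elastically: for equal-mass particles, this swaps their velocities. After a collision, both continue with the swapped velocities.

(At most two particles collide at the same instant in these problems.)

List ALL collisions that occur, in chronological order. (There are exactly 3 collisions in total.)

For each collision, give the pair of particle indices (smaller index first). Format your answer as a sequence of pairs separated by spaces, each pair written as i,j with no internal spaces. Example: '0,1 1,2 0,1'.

Collision at t=1/4: particles 0 and 1 swap velocities; positions: p0=5 p1=5 p2=41/4; velocities now: v0=0 v1=4 v2=-3
Collision at t=1: particles 1 and 2 swap velocities; positions: p0=5 p1=8 p2=8; velocities now: v0=0 v1=-3 v2=4
Collision at t=2: particles 0 and 1 swap velocities; positions: p0=5 p1=5 p2=12; velocities now: v0=-3 v1=0 v2=4

Answer: 0,1 1,2 0,1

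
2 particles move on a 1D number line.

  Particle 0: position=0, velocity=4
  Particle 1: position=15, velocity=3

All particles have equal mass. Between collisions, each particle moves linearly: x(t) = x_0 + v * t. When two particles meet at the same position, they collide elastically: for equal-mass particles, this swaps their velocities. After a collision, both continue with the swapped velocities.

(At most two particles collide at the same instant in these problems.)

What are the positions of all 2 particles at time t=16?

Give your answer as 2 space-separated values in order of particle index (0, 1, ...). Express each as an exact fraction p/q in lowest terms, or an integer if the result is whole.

Answer: 63 64

Derivation:
Collision at t=15: particles 0 and 1 swap velocities; positions: p0=60 p1=60; velocities now: v0=3 v1=4
Advance to t=16 (no further collisions before then); velocities: v0=3 v1=4; positions = 63 64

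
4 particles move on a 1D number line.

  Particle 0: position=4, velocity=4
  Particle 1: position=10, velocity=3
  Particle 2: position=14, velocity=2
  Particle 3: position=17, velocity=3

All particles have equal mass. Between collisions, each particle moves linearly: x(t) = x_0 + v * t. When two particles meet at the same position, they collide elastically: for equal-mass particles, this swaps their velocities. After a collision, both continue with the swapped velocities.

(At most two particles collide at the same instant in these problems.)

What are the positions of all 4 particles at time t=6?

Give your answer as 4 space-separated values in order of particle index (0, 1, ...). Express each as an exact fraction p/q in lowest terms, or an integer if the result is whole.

Collision at t=4: particles 1 and 2 swap velocities; positions: p0=20 p1=22 p2=22 p3=29; velocities now: v0=4 v1=2 v2=3 v3=3
Collision at t=5: particles 0 and 1 swap velocities; positions: p0=24 p1=24 p2=25 p3=32; velocities now: v0=2 v1=4 v2=3 v3=3
Collision at t=6: particles 1 and 2 swap velocities; positions: p0=26 p1=28 p2=28 p3=35; velocities now: v0=2 v1=3 v2=4 v3=3
Advance to t=6 (no further collisions before then); velocities: v0=2 v1=3 v2=4 v3=3; positions = 26 28 28 35

Answer: 26 28 28 35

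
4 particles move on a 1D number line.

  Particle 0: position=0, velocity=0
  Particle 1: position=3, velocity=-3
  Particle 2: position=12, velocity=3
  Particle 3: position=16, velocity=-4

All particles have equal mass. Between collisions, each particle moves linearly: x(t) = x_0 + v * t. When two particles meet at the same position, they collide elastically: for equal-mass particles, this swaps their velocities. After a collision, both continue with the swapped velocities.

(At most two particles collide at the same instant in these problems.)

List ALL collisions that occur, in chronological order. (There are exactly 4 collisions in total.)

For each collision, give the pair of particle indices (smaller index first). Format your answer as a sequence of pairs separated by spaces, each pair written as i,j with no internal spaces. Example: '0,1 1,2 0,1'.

Answer: 2,3 0,1 1,2 0,1

Derivation:
Collision at t=4/7: particles 2 and 3 swap velocities; positions: p0=0 p1=9/7 p2=96/7 p3=96/7; velocities now: v0=0 v1=-3 v2=-4 v3=3
Collision at t=1: particles 0 and 1 swap velocities; positions: p0=0 p1=0 p2=12 p3=15; velocities now: v0=-3 v1=0 v2=-4 v3=3
Collision at t=4: particles 1 and 2 swap velocities; positions: p0=-9 p1=0 p2=0 p3=24; velocities now: v0=-3 v1=-4 v2=0 v3=3
Collision at t=13: particles 0 and 1 swap velocities; positions: p0=-36 p1=-36 p2=0 p3=51; velocities now: v0=-4 v1=-3 v2=0 v3=3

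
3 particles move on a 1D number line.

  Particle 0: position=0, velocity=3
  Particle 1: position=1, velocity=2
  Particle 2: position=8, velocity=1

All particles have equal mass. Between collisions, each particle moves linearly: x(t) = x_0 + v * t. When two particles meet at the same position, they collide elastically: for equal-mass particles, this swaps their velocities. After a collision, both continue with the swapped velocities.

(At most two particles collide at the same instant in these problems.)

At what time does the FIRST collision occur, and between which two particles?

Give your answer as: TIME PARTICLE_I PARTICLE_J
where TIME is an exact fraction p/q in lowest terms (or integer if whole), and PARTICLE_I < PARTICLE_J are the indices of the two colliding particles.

Pair (0,1): pos 0,1 vel 3,2 -> gap=1, closing at 1/unit, collide at t=1
Pair (1,2): pos 1,8 vel 2,1 -> gap=7, closing at 1/unit, collide at t=7
Earliest collision: t=1 between 0 and 1

Answer: 1 0 1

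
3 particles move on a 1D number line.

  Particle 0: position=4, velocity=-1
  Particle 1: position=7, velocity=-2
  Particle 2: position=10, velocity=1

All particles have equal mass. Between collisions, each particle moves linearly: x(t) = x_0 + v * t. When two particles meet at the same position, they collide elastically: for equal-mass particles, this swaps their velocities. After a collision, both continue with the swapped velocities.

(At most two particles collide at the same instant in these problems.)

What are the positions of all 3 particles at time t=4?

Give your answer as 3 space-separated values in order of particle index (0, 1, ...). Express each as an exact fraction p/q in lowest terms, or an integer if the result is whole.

Answer: -1 0 14

Derivation:
Collision at t=3: particles 0 and 1 swap velocities; positions: p0=1 p1=1 p2=13; velocities now: v0=-2 v1=-1 v2=1
Advance to t=4 (no further collisions before then); velocities: v0=-2 v1=-1 v2=1; positions = -1 0 14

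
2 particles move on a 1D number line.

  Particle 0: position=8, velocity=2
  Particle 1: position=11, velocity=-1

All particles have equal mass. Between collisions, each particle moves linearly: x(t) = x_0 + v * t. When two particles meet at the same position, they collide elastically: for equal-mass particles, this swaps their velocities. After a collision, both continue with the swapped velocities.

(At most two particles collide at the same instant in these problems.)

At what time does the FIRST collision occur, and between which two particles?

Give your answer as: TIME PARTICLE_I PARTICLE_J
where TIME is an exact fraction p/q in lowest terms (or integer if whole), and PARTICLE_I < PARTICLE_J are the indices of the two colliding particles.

Pair (0,1): pos 8,11 vel 2,-1 -> gap=3, closing at 3/unit, collide at t=1
Earliest collision: t=1 between 0 and 1

Answer: 1 0 1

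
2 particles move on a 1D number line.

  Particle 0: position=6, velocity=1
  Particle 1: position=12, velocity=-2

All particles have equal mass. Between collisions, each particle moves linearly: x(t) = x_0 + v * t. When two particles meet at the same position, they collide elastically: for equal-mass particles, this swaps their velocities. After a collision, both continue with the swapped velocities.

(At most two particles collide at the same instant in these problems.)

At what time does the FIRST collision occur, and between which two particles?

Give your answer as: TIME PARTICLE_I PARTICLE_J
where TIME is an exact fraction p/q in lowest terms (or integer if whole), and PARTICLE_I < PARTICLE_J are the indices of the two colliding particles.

Pair (0,1): pos 6,12 vel 1,-2 -> gap=6, closing at 3/unit, collide at t=2
Earliest collision: t=2 between 0 and 1

Answer: 2 0 1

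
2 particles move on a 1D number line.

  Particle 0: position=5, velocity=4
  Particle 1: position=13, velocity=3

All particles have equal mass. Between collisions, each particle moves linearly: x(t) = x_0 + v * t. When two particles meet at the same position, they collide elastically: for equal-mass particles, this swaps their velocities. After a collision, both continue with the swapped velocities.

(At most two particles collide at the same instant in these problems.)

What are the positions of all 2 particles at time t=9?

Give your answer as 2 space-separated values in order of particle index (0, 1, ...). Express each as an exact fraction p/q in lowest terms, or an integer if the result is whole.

Answer: 40 41

Derivation:
Collision at t=8: particles 0 and 1 swap velocities; positions: p0=37 p1=37; velocities now: v0=3 v1=4
Advance to t=9 (no further collisions before then); velocities: v0=3 v1=4; positions = 40 41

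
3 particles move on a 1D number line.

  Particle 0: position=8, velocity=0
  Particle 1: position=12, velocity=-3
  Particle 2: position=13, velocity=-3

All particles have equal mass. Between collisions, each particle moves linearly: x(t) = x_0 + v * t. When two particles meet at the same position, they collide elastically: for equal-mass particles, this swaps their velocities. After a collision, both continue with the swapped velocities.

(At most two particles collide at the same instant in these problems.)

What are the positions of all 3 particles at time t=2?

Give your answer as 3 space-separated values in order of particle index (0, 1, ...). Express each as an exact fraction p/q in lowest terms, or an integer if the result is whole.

Answer: 6 7 8

Derivation:
Collision at t=4/3: particles 0 and 1 swap velocities; positions: p0=8 p1=8 p2=9; velocities now: v0=-3 v1=0 v2=-3
Collision at t=5/3: particles 1 and 2 swap velocities; positions: p0=7 p1=8 p2=8; velocities now: v0=-3 v1=-3 v2=0
Advance to t=2 (no further collisions before then); velocities: v0=-3 v1=-3 v2=0; positions = 6 7 8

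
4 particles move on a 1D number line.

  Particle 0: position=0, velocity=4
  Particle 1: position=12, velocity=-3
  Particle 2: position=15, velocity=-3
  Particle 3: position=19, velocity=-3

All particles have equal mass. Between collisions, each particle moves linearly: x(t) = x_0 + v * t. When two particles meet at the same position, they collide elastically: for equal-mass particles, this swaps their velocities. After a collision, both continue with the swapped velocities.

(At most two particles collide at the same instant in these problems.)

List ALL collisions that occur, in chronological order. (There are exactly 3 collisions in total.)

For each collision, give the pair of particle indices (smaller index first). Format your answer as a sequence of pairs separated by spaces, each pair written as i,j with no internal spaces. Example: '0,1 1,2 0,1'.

Answer: 0,1 1,2 2,3

Derivation:
Collision at t=12/7: particles 0 and 1 swap velocities; positions: p0=48/7 p1=48/7 p2=69/7 p3=97/7; velocities now: v0=-3 v1=4 v2=-3 v3=-3
Collision at t=15/7: particles 1 and 2 swap velocities; positions: p0=39/7 p1=60/7 p2=60/7 p3=88/7; velocities now: v0=-3 v1=-3 v2=4 v3=-3
Collision at t=19/7: particles 2 and 3 swap velocities; positions: p0=27/7 p1=48/7 p2=76/7 p3=76/7; velocities now: v0=-3 v1=-3 v2=-3 v3=4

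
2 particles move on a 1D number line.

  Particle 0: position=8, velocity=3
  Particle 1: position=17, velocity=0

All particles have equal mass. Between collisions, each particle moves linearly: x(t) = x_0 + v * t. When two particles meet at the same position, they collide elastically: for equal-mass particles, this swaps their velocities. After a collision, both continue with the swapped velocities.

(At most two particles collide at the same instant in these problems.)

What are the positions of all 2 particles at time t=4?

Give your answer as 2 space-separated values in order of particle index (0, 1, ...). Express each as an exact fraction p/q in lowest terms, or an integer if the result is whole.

Collision at t=3: particles 0 and 1 swap velocities; positions: p0=17 p1=17; velocities now: v0=0 v1=3
Advance to t=4 (no further collisions before then); velocities: v0=0 v1=3; positions = 17 20

Answer: 17 20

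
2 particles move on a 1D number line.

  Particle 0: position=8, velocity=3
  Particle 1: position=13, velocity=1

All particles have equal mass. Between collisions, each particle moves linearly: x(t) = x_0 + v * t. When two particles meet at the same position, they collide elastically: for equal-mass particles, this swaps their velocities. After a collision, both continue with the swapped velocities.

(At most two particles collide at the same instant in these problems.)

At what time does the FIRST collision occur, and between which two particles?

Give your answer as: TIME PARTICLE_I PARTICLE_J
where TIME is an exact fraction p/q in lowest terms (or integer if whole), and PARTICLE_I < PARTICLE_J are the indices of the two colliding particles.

Answer: 5/2 0 1

Derivation:
Pair (0,1): pos 8,13 vel 3,1 -> gap=5, closing at 2/unit, collide at t=5/2
Earliest collision: t=5/2 between 0 and 1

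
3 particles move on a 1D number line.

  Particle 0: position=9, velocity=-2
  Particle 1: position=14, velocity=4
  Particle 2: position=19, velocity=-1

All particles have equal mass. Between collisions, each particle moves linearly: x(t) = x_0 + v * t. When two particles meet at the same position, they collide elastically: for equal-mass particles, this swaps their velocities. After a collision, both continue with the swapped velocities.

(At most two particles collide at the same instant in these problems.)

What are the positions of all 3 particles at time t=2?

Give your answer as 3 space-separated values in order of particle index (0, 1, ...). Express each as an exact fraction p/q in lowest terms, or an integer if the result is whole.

Answer: 5 17 22

Derivation:
Collision at t=1: particles 1 and 2 swap velocities; positions: p0=7 p1=18 p2=18; velocities now: v0=-2 v1=-1 v2=4
Advance to t=2 (no further collisions before then); velocities: v0=-2 v1=-1 v2=4; positions = 5 17 22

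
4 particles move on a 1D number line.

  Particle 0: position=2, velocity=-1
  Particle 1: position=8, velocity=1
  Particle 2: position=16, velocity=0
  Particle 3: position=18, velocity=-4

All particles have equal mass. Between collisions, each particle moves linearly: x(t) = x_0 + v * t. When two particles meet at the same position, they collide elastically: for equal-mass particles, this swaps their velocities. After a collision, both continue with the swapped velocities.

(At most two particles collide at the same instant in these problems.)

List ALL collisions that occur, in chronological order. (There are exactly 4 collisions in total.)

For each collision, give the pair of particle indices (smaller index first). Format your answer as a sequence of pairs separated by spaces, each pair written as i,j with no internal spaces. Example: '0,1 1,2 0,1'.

Answer: 2,3 1,2 0,1 2,3

Derivation:
Collision at t=1/2: particles 2 and 3 swap velocities; positions: p0=3/2 p1=17/2 p2=16 p3=16; velocities now: v0=-1 v1=1 v2=-4 v3=0
Collision at t=2: particles 1 and 2 swap velocities; positions: p0=0 p1=10 p2=10 p3=16; velocities now: v0=-1 v1=-4 v2=1 v3=0
Collision at t=16/3: particles 0 and 1 swap velocities; positions: p0=-10/3 p1=-10/3 p2=40/3 p3=16; velocities now: v0=-4 v1=-1 v2=1 v3=0
Collision at t=8: particles 2 and 3 swap velocities; positions: p0=-14 p1=-6 p2=16 p3=16; velocities now: v0=-4 v1=-1 v2=0 v3=1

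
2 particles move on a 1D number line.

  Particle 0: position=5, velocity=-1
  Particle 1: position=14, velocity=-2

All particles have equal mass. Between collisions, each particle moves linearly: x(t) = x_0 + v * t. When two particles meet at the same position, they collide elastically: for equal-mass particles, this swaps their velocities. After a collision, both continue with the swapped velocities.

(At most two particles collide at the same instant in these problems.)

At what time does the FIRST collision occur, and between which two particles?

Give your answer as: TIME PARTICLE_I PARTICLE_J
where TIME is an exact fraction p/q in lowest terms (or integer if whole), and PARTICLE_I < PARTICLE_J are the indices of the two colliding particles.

Answer: 9 0 1

Derivation:
Pair (0,1): pos 5,14 vel -1,-2 -> gap=9, closing at 1/unit, collide at t=9
Earliest collision: t=9 between 0 and 1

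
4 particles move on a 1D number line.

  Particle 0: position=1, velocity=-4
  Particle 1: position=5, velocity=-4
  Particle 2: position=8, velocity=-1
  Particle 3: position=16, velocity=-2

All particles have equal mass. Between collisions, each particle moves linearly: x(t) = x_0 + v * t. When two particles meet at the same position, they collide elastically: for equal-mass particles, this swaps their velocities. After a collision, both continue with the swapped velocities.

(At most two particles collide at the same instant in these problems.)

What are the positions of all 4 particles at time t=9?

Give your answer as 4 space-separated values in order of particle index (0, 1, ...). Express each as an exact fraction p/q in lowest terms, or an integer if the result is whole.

Collision at t=8: particles 2 and 3 swap velocities; positions: p0=-31 p1=-27 p2=0 p3=0; velocities now: v0=-4 v1=-4 v2=-2 v3=-1
Advance to t=9 (no further collisions before then); velocities: v0=-4 v1=-4 v2=-2 v3=-1; positions = -35 -31 -2 -1

Answer: -35 -31 -2 -1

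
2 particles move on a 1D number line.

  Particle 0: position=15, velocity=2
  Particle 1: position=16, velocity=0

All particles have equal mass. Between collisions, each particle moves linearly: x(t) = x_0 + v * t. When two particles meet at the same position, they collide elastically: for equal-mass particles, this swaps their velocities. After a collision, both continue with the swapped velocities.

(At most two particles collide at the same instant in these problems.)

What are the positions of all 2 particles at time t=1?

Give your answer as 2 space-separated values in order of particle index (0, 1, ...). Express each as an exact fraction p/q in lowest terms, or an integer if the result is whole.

Collision at t=1/2: particles 0 and 1 swap velocities; positions: p0=16 p1=16; velocities now: v0=0 v1=2
Advance to t=1 (no further collisions before then); velocities: v0=0 v1=2; positions = 16 17

Answer: 16 17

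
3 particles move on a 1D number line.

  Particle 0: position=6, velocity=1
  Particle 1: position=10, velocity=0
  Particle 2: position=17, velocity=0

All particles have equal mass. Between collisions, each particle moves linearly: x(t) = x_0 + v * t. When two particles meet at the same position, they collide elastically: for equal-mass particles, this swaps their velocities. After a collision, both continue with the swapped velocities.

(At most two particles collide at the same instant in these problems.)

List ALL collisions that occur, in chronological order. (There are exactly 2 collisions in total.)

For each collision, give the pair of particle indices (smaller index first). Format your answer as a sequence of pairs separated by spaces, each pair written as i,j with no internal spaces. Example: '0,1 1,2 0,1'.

Answer: 0,1 1,2

Derivation:
Collision at t=4: particles 0 and 1 swap velocities; positions: p0=10 p1=10 p2=17; velocities now: v0=0 v1=1 v2=0
Collision at t=11: particles 1 and 2 swap velocities; positions: p0=10 p1=17 p2=17; velocities now: v0=0 v1=0 v2=1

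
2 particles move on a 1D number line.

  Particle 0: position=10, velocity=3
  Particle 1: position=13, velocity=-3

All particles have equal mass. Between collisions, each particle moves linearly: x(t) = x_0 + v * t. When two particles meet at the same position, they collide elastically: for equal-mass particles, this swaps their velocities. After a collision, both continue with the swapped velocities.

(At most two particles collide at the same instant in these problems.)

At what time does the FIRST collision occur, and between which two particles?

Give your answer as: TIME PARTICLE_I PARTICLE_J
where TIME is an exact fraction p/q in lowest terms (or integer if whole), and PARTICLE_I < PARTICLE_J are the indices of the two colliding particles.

Answer: 1/2 0 1

Derivation:
Pair (0,1): pos 10,13 vel 3,-3 -> gap=3, closing at 6/unit, collide at t=1/2
Earliest collision: t=1/2 between 0 and 1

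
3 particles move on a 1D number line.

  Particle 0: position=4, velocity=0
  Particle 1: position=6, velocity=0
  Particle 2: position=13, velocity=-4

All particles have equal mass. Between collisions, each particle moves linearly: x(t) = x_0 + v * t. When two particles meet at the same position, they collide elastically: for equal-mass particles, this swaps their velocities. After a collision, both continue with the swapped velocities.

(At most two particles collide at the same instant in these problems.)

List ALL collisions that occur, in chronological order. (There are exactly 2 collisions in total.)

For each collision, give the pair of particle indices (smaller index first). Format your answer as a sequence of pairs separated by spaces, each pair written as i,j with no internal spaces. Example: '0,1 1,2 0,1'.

Collision at t=7/4: particles 1 and 2 swap velocities; positions: p0=4 p1=6 p2=6; velocities now: v0=0 v1=-4 v2=0
Collision at t=9/4: particles 0 and 1 swap velocities; positions: p0=4 p1=4 p2=6; velocities now: v0=-4 v1=0 v2=0

Answer: 1,2 0,1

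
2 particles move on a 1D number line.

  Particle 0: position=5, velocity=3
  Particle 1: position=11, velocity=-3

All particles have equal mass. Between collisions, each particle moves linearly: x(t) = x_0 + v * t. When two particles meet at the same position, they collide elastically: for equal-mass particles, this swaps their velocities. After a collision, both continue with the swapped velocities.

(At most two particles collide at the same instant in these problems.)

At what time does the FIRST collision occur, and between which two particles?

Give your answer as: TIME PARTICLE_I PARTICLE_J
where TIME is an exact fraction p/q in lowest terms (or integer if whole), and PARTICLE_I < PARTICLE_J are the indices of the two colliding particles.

Pair (0,1): pos 5,11 vel 3,-3 -> gap=6, closing at 6/unit, collide at t=1
Earliest collision: t=1 between 0 and 1

Answer: 1 0 1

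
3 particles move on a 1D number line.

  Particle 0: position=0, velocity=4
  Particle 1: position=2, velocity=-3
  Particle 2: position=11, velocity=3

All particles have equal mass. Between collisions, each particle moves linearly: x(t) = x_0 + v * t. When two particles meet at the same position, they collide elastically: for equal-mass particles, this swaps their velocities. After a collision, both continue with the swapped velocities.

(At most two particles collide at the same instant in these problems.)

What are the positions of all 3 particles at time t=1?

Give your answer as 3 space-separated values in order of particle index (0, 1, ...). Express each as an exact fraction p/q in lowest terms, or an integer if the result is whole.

Answer: -1 4 14

Derivation:
Collision at t=2/7: particles 0 and 1 swap velocities; positions: p0=8/7 p1=8/7 p2=83/7; velocities now: v0=-3 v1=4 v2=3
Advance to t=1 (no further collisions before then); velocities: v0=-3 v1=4 v2=3; positions = -1 4 14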